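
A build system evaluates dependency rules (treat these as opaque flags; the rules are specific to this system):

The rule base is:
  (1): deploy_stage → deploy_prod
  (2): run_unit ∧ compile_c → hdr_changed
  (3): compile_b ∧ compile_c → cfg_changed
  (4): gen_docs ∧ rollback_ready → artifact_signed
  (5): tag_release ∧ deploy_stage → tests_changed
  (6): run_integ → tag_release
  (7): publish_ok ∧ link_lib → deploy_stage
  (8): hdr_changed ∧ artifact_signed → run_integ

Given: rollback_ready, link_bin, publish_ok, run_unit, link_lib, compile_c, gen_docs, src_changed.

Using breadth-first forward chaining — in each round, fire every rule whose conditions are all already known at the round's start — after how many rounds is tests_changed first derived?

4

Round 1: (2) [run_unit ∧ compile_c → hdr_changed]; (4) [gen_docs ∧ rollback_ready → artifact_signed]; (7) [publish_ok ∧ link_lib → deploy_stage]. Adds hdr_changed, artifact_signed, deploy_stage.
Round 2: (1) [deploy_stage → deploy_prod]; (8) [hdr_changed ∧ artifact_signed → run_integ]. Adds deploy_prod, run_integ.
Round 3: (6) [run_integ → tag_release]. Adds tag_release.
Round 4: (5) [tag_release ∧ deploy_stage → tests_changed]. Adds tests_changed.
tests_changed first appears in round 4.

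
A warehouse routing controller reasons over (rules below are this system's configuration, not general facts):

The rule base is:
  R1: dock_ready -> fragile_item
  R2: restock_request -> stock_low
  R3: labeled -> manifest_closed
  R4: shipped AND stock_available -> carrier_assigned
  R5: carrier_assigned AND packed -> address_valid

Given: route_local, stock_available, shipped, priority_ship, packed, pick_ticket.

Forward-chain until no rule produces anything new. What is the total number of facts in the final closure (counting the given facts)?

8

Round 1: R4 [shipped AND stock_available -> carrier_assigned]. Adds carrier_assigned.
Round 2: R5 [carrier_assigned AND packed -> address_valid]. Adds address_valid.
Closure: {address_valid, carrier_assigned, packed, pick_ticket, priority_ship, route_local, shipped, stock_available} — 8 facts.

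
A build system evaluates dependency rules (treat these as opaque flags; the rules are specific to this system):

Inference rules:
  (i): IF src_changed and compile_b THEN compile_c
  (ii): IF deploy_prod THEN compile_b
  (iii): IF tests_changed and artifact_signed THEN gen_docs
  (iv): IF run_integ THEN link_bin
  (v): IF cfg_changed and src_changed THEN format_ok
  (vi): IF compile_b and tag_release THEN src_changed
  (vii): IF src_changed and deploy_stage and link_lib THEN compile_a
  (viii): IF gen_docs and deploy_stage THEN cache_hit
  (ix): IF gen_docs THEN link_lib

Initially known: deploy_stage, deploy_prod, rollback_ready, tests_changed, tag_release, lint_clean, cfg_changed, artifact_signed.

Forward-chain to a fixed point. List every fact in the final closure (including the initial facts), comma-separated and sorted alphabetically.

Round 1: (ii) [IF deploy_prod THEN compile_b]; (iii) [IF tests_changed and artifact_signed THEN gen_docs]. New: compile_b, gen_docs.
Round 2: (vi) [IF compile_b and tag_release THEN src_changed]; (viii) [IF gen_docs and deploy_stage THEN cache_hit]; (ix) [IF gen_docs THEN link_lib]. New: src_changed, cache_hit, link_lib.
Round 3: (i) [IF src_changed and compile_b THEN compile_c]; (v) [IF cfg_changed and src_changed THEN format_ok]; (vii) [IF src_changed and deploy_stage and link_lib THEN compile_a]. New: compile_c, format_ok, compile_a.

artifact_signed, cache_hit, cfg_changed, compile_a, compile_b, compile_c, deploy_prod, deploy_stage, format_ok, gen_docs, link_lib, lint_clean, rollback_ready, src_changed, tag_release, tests_changed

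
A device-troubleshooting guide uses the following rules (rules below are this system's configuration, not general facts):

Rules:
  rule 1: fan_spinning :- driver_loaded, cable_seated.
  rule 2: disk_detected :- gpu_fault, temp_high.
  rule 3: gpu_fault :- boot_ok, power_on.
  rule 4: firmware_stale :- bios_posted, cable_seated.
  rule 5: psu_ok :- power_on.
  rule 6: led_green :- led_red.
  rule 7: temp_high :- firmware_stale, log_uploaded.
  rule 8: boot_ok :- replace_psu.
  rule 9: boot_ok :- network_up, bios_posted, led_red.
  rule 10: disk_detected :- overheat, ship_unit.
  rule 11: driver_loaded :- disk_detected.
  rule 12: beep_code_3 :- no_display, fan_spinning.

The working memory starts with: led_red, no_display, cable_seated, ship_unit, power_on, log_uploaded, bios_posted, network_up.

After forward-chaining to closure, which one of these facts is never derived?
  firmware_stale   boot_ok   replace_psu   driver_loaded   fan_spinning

[1] rule 4 [firmware_stale :- bios_posted, cable_seated.]; rule 5 [psu_ok :- power_on.]; rule 6 [led_green :- led_red.]; rule 9 [boot_ok :- network_up, bios_posted, led_red.]. ⇒ new: firmware_stale, psu_ok, led_green, boot_ok.
[2] rule 3 [gpu_fault :- boot_ok, power_on.]; rule 7 [temp_high :- firmware_stale, log_uploaded.]. ⇒ new: gpu_fault, temp_high.
[3] rule 2 [disk_detected :- gpu_fault, temp_high.]. ⇒ new: disk_detected.
[4] rule 11 [driver_loaded :- disk_detected.]. ⇒ new: driver_loaded.
[5] rule 1 [fan_spinning :- driver_loaded, cable_seated.]. ⇒ new: fan_spinning.
[6] rule 12 [beep_code_3 :- no_display, fan_spinning.]. ⇒ new: beep_code_3.
Derived: driver_loaded (round 4), firmware_stale (round 1), fan_spinning (round 5), boot_ok (round 1). replace_psu never appears in any round.

replace_psu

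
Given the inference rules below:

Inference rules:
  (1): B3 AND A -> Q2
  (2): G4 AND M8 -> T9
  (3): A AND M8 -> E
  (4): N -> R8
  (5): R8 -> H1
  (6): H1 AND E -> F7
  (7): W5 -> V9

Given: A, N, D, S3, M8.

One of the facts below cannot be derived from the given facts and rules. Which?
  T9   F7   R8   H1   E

T9

Round 1: (3) [A AND M8 -> E]; (4) [N -> R8]. Adds E, R8.
Round 2: (5) [R8 -> H1]. Adds H1.
Round 3: (6) [H1 AND E -> F7]. Adds F7.
Derived: E (round 1), R8 (round 1), F7 (round 3), H1 (round 2). T9 never appears in any round.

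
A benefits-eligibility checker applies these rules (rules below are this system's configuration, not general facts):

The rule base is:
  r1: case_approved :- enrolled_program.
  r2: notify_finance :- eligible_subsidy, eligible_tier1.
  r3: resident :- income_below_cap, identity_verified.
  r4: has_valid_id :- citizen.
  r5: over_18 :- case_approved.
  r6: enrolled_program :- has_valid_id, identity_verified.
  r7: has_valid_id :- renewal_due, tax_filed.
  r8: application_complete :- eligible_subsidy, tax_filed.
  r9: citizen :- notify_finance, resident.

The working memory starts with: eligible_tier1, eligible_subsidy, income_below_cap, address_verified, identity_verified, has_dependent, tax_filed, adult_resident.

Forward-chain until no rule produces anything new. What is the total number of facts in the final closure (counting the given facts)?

16

[1] r2 [notify_finance :- eligible_subsidy, eligible_tier1.]; r3 [resident :- income_below_cap, identity_verified.]; r8 [application_complete :- eligible_subsidy, tax_filed.]. ⇒ new: notify_finance, resident, application_complete.
[2] r9 [citizen :- notify_finance, resident.]. ⇒ new: citizen.
[3] r4 [has_valid_id :- citizen.]. ⇒ new: has_valid_id.
[4] r6 [enrolled_program :- has_valid_id, identity_verified.]. ⇒ new: enrolled_program.
[5] r1 [case_approved :- enrolled_program.]. ⇒ new: case_approved.
[6] r5 [over_18 :- case_approved.]. ⇒ new: over_18.
Closure: {address_verified, adult_resident, application_complete, case_approved, citizen, eligible_subsidy, eligible_tier1, enrolled_program, has_dependent, has_valid_id, identity_verified, income_below_cap, notify_finance, over_18, resident, tax_filed} — 16 facts.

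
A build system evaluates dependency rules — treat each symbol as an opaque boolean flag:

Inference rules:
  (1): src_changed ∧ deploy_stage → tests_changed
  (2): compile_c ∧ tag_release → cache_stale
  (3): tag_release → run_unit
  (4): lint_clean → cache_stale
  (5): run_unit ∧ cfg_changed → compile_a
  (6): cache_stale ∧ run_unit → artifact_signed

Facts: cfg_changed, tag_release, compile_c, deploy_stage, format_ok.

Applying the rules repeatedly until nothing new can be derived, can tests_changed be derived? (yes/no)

no

Round 1 fires (2), (3), giving cache_stale, run_unit.
Round 2 fires (5), (6), giving compile_a, artifact_signed.
Fixed point reached. tests_changed is concluded only by (1); (1) needs src_changed (never derived).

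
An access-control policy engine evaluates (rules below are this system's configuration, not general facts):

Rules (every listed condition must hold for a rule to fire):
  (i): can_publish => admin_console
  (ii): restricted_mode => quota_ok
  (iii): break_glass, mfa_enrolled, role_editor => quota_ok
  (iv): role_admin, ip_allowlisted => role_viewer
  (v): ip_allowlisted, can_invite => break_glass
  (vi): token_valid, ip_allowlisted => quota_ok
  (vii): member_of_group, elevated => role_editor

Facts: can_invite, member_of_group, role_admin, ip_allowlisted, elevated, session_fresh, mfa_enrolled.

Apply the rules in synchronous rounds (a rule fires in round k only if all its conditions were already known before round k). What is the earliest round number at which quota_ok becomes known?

[1] (iv) [role_admin, ip_allowlisted => role_viewer]; (v) [ip_allowlisted, can_invite => break_glass]; (vii) [member_of_group, elevated => role_editor]. ⇒ new: role_viewer, break_glass, role_editor.
[2] (iii) [break_glass, mfa_enrolled, role_editor => quota_ok]. ⇒ new: quota_ok.
quota_ok first appears in round 2.

2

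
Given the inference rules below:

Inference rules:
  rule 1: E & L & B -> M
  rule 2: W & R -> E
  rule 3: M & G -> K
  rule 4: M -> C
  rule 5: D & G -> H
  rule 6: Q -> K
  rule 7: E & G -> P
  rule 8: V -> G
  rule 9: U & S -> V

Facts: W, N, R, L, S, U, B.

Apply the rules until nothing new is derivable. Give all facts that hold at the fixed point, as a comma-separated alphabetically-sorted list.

B, C, E, G, K, L, M, N, P, R, S, U, V, W

Round 1 fires rule 2, rule 9, giving E, V.
Round 2 fires rule 1, rule 8, giving M, G.
Round 3 fires rule 3, rule 4, rule 7, giving K, C, P.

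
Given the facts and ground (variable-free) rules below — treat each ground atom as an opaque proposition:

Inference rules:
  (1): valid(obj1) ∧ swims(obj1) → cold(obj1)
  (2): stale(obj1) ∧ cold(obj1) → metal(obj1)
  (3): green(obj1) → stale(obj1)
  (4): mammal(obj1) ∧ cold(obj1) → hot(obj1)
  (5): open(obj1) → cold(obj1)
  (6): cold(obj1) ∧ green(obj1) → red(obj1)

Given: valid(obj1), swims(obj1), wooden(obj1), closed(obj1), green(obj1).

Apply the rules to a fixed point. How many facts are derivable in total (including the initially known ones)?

9

Round 1: (1) [valid(obj1) ∧ swims(obj1) → cold(obj1)]; (3) [green(obj1) → stale(obj1)]. Adds cold(obj1), stale(obj1).
Round 2: (2) [stale(obj1) ∧ cold(obj1) → metal(obj1)]; (6) [cold(obj1) ∧ green(obj1) → red(obj1)]. Adds metal(obj1), red(obj1).
Closure: {closed(obj1), cold(obj1), green(obj1), metal(obj1), red(obj1), stale(obj1), swims(obj1), valid(obj1), wooden(obj1)} — 9 facts.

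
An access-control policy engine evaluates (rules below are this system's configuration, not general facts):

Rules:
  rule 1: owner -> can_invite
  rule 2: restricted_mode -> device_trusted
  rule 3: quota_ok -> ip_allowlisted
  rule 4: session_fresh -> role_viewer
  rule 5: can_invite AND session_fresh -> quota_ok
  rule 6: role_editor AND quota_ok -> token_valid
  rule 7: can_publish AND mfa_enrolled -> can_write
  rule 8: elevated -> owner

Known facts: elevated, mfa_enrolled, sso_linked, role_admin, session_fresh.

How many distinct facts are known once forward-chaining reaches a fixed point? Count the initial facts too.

[1] rule 4 [session_fresh -> role_viewer]; rule 8 [elevated -> owner]. ⇒ new: role_viewer, owner.
[2] rule 1 [owner -> can_invite]. ⇒ new: can_invite.
[3] rule 5 [can_invite AND session_fresh -> quota_ok]. ⇒ new: quota_ok.
[4] rule 3 [quota_ok -> ip_allowlisted]. ⇒ new: ip_allowlisted.
Closure: {can_invite, elevated, ip_allowlisted, mfa_enrolled, owner, quota_ok, role_admin, role_viewer, session_fresh, sso_linked} — 10 facts.

10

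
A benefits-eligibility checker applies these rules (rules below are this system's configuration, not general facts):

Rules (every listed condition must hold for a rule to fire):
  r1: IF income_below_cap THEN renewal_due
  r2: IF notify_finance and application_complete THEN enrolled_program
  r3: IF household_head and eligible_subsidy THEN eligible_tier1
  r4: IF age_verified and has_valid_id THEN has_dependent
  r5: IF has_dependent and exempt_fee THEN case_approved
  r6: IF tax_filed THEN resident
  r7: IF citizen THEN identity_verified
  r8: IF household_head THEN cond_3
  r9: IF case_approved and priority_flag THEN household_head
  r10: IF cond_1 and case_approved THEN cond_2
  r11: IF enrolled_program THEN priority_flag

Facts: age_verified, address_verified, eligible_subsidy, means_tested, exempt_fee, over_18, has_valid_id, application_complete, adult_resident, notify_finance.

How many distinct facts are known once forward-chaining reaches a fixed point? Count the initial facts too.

17

Round 1 fires r2, r4, giving enrolled_program, has_dependent.
Round 2 fires r5, r11, giving case_approved, priority_flag.
Round 3 fires r9, giving household_head.
Round 4 fires r3, r8, giving eligible_tier1, cond_3.
Closure: {address_verified, adult_resident, age_verified, application_complete, case_approved, cond_3, eligible_subsidy, eligible_tier1, enrolled_program, exempt_fee, has_dependent, has_valid_id, household_head, means_tested, notify_finance, over_18, priority_flag} — 17 facts.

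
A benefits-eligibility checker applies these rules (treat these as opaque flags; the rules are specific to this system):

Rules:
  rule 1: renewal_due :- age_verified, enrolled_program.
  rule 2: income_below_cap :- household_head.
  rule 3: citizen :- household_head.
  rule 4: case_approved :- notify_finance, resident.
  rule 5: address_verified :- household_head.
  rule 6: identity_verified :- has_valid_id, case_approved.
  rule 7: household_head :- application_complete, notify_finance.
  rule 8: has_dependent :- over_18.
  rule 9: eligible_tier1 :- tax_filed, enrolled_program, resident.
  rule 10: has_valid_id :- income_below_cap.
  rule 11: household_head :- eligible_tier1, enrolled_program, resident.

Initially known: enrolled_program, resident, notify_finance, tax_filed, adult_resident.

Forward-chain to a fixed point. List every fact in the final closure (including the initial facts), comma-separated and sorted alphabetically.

address_verified, adult_resident, case_approved, citizen, eligible_tier1, enrolled_program, has_valid_id, household_head, identity_verified, income_below_cap, notify_finance, resident, tax_filed

[1] rule 4 [case_approved :- notify_finance, resident.]; rule 9 [eligible_tier1 :- tax_filed, enrolled_program, resident.]. ⇒ new: case_approved, eligible_tier1.
[2] rule 11 [household_head :- eligible_tier1, enrolled_program, resident.]. ⇒ new: household_head.
[3] rule 2 [income_below_cap :- household_head.]; rule 3 [citizen :- household_head.]; rule 5 [address_verified :- household_head.]. ⇒ new: income_below_cap, citizen, address_verified.
[4] rule 10 [has_valid_id :- income_below_cap.]. ⇒ new: has_valid_id.
[5] rule 6 [identity_verified :- has_valid_id, case_approved.]. ⇒ new: identity_verified.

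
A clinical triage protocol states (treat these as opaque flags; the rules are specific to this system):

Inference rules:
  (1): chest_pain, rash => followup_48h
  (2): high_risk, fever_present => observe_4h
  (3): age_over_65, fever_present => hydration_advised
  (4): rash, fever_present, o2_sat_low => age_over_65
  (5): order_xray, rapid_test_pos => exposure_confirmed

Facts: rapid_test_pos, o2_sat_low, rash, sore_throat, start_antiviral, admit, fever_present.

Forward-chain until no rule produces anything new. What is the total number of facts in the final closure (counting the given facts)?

[1] (4) [rash, fever_present, o2_sat_low => age_over_65]. ⇒ new: age_over_65.
[2] (3) [age_over_65, fever_present => hydration_advised]. ⇒ new: hydration_advised.
Closure: {admit, age_over_65, fever_present, hydration_advised, o2_sat_low, rapid_test_pos, rash, sore_throat, start_antiviral} — 9 facts.

9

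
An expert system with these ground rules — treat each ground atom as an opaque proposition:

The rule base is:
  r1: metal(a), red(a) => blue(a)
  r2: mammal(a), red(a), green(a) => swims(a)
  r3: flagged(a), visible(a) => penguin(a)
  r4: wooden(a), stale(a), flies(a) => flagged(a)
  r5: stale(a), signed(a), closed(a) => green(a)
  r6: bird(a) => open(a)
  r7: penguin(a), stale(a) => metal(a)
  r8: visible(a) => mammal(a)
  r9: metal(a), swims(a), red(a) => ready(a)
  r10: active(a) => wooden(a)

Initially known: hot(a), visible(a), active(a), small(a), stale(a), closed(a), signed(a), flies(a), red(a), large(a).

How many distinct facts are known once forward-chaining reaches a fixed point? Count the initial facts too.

19

Round 1 fires r5, r8, r10, giving green(a), mammal(a), wooden(a).
Round 2 fires r2, r4, giving swims(a), flagged(a).
Round 3 fires r3, giving penguin(a).
Round 4 fires r7, giving metal(a).
Round 5 fires r1, r9, giving blue(a), ready(a).
Closure: {active(a), blue(a), closed(a), flagged(a), flies(a), green(a), hot(a), large(a), mammal(a), metal(a), penguin(a), ready(a), red(a), signed(a), small(a), stale(a), swims(a), visible(a), wooden(a)} — 19 facts.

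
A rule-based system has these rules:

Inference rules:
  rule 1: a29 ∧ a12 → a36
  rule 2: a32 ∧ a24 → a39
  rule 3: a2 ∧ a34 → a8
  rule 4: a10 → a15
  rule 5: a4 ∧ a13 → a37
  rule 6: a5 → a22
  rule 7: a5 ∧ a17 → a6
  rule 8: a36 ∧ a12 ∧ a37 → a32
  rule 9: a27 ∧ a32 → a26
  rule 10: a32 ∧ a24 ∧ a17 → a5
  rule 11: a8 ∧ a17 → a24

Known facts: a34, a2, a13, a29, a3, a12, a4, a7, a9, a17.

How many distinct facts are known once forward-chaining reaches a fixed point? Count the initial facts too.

Round 1 fires rule 1, rule 3, rule 5, giving a36, a8, a37.
Round 2 fires rule 8, rule 11, giving a32, a24.
Round 3 fires rule 2, rule 10, giving a39, a5.
Round 4 fires rule 6, rule 7, giving a22, a6.
Closure: {a12, a13, a17, a2, a22, a24, a29, a3, a32, a34, a36, a37, a39, a4, a5, a6, a7, a8, a9} — 19 facts.

19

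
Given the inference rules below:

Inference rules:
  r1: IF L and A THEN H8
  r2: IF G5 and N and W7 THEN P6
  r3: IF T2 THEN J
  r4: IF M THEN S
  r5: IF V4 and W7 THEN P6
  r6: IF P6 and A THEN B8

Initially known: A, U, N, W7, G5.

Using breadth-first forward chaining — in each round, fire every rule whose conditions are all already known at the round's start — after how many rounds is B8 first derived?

2

Round 1: r2 [IF G5 and N and W7 THEN P6]. Adds P6.
Round 2: r6 [IF P6 and A THEN B8]. Adds B8.
B8 first appears in round 2.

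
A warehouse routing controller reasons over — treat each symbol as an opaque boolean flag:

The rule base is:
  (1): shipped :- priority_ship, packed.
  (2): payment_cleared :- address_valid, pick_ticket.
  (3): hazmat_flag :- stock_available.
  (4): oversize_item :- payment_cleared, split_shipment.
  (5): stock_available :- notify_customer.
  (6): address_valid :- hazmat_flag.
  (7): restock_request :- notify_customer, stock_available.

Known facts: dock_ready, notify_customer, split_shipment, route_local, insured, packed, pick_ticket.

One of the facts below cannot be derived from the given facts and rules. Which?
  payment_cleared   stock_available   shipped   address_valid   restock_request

[1] (5) [stock_available :- notify_customer.]. ⇒ new: stock_available.
[2] (3) [hazmat_flag :- stock_available.]; (7) [restock_request :- notify_customer, stock_available.]. ⇒ new: hazmat_flag, restock_request.
[3] (6) [address_valid :- hazmat_flag.]. ⇒ new: address_valid.
[4] (2) [payment_cleared :- address_valid, pick_ticket.]. ⇒ new: payment_cleared.
[5] (4) [oversize_item :- payment_cleared, split_shipment.]. ⇒ new: oversize_item.
Derived: restock_request (round 2), stock_available (round 1), address_valid (round 3), payment_cleared (round 4). shipped never appears in any round.

shipped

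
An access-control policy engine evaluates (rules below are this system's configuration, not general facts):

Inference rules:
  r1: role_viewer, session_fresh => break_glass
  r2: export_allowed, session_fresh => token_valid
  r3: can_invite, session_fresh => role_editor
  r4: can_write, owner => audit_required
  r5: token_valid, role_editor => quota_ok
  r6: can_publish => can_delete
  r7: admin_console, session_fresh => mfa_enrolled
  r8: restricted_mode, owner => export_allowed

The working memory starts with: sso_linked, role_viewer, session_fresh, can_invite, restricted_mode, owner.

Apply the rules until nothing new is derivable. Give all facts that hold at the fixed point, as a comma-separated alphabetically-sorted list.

break_glass, can_invite, export_allowed, owner, quota_ok, restricted_mode, role_editor, role_viewer, session_fresh, sso_linked, token_valid

Round 1 — r1, r3, r8, derive break_glass, role_editor, export_allowed.
Round 2 — r2, derive token_valid.
Round 3 — r5, derive quota_ok.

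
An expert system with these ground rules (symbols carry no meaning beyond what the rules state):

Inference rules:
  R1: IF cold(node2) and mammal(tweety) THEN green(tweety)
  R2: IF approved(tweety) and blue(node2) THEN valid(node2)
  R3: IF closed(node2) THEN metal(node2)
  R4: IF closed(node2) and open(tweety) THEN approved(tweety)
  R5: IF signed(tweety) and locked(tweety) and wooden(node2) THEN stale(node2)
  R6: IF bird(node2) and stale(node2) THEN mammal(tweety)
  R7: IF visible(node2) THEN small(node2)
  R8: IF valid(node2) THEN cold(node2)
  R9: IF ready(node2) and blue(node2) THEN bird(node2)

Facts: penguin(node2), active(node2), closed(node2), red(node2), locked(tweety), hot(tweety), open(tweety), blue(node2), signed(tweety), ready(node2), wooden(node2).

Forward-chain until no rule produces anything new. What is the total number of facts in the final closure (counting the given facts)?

19

Round 1 — R3, R4, R5, R9, derive metal(node2), approved(tweety), stale(node2), bird(node2).
Round 2 — R2, R6, derive valid(node2), mammal(tweety).
Round 3 — R8, derive cold(node2).
Round 4 — R1, derive green(tweety).
Closure: {active(node2), approved(tweety), bird(node2), blue(node2), closed(node2), cold(node2), green(tweety), hot(tweety), locked(tweety), mammal(tweety), metal(node2), open(tweety), penguin(node2), ready(node2), red(node2), signed(tweety), stale(node2), valid(node2), wooden(node2)} — 19 facts.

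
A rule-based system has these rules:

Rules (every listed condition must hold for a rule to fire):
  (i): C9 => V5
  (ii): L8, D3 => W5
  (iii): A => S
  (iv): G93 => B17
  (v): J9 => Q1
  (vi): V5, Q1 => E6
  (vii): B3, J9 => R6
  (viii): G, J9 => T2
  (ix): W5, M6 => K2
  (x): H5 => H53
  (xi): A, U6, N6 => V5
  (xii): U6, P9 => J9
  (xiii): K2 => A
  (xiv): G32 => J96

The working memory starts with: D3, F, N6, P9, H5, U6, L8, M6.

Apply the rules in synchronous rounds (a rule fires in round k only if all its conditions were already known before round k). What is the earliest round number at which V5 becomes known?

Round 1 — (ii), (x), (xii), derive W5, H53, J9.
Round 2 — (v), (ix), derive Q1, K2.
Round 3 — (xiii), derive A.
Round 4 — (iii), (xi), derive S, V5.
V5 first appears in round 4.

4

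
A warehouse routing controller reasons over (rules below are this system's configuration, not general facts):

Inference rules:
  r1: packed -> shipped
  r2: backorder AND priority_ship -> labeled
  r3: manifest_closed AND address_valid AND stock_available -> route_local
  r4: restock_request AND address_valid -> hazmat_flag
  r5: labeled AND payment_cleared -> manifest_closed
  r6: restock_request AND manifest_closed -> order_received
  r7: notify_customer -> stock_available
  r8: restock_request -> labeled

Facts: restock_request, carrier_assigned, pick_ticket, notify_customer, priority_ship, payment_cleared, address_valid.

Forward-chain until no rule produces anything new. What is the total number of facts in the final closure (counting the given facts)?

13

Round 1 fires r4, r7, r8, giving hazmat_flag, stock_available, labeled.
Round 2 fires r5, giving manifest_closed.
Round 3 fires r3, r6, giving route_local, order_received.
Closure: {address_valid, carrier_assigned, hazmat_flag, labeled, manifest_closed, notify_customer, order_received, payment_cleared, pick_ticket, priority_ship, restock_request, route_local, stock_available} — 13 facts.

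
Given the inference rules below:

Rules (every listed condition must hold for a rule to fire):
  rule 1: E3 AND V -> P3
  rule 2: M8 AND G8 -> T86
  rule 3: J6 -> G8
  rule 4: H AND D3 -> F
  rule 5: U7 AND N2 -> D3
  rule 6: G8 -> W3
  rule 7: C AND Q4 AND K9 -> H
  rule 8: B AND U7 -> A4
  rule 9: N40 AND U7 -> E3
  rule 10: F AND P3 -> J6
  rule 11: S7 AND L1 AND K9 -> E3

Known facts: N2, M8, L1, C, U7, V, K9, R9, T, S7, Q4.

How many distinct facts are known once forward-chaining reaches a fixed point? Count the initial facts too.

[1] rule 5 [U7 AND N2 -> D3]; rule 7 [C AND Q4 AND K9 -> H]; rule 11 [S7 AND L1 AND K9 -> E3]. ⇒ new: D3, H, E3.
[2] rule 1 [E3 AND V -> P3]; rule 4 [H AND D3 -> F]. ⇒ new: P3, F.
[3] rule 10 [F AND P3 -> J6]. ⇒ new: J6.
[4] rule 3 [J6 -> G8]. ⇒ new: G8.
[5] rule 2 [M8 AND G8 -> T86]; rule 6 [G8 -> W3]. ⇒ new: T86, W3.
Closure: {C, D3, E3, F, G8, H, J6, K9, L1, M8, N2, P3, Q4, R9, S7, T, T86, U7, V, W3} — 20 facts.

20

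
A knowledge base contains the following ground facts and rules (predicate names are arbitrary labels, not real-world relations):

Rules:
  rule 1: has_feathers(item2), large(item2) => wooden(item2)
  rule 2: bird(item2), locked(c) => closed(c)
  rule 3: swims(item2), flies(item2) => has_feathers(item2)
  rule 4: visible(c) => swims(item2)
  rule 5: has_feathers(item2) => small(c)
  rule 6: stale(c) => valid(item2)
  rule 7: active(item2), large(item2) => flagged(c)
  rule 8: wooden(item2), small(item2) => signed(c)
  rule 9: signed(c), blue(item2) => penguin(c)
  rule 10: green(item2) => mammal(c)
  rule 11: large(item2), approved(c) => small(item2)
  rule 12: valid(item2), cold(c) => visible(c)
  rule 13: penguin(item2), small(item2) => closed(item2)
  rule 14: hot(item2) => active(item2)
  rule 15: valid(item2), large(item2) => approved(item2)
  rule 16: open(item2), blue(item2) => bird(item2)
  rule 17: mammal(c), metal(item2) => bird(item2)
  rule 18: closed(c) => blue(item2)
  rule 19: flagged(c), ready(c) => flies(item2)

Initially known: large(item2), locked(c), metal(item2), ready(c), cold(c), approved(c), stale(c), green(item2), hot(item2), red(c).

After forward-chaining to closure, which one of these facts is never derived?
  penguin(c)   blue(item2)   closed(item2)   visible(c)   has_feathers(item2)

[1] rule 6 [stale(c) => valid(item2)]; rule 10 [green(item2) => mammal(c)]; rule 11 [large(item2), approved(c) => small(item2)]; rule 14 [hot(item2) => active(item2)]. ⇒ new: valid(item2), mammal(c), small(item2), active(item2).
[2] rule 7 [active(item2), large(item2) => flagged(c)]; rule 12 [valid(item2), cold(c) => visible(c)]; rule 15 [valid(item2), large(item2) => approved(item2)]; rule 17 [mammal(c), metal(item2) => bird(item2)]. ⇒ new: flagged(c), visible(c), approved(item2), bird(item2).
[3] rule 2 [bird(item2), locked(c) => closed(c)]; rule 4 [visible(c) => swims(item2)]; rule 19 [flagged(c), ready(c) => flies(item2)]. ⇒ new: closed(c), swims(item2), flies(item2).
[4] rule 3 [swims(item2), flies(item2) => has_feathers(item2)]; rule 18 [closed(c) => blue(item2)]. ⇒ new: has_feathers(item2), blue(item2).
[5] rule 1 [has_feathers(item2), large(item2) => wooden(item2)]; rule 5 [has_feathers(item2) => small(c)]. ⇒ new: wooden(item2), small(c).
[6] rule 8 [wooden(item2), small(item2) => signed(c)]. ⇒ new: signed(c).
[7] rule 9 [signed(c), blue(item2) => penguin(c)]. ⇒ new: penguin(c).
Derived: blue(item2) (round 4), has_feathers(item2) (round 4), penguin(c) (round 7), visible(c) (round 2). closed(item2) never appears in any round.

closed(item2)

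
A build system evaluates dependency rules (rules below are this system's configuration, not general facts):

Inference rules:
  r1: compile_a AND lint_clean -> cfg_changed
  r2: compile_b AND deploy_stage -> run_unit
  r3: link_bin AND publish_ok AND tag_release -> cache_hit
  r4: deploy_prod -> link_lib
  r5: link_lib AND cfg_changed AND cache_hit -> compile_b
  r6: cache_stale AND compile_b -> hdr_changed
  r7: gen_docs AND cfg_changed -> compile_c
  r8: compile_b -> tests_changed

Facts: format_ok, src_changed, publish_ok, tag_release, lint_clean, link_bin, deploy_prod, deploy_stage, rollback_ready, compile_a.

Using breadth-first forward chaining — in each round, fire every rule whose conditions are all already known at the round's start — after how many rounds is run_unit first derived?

3

Round 1: r1 [compile_a AND lint_clean -> cfg_changed]; r3 [link_bin AND publish_ok AND tag_release -> cache_hit]; r4 [deploy_prod -> link_lib]. New: cfg_changed, cache_hit, link_lib.
Round 2: r5 [link_lib AND cfg_changed AND cache_hit -> compile_b]. New: compile_b.
Round 3: r2 [compile_b AND deploy_stage -> run_unit]; r8 [compile_b -> tests_changed]. New: run_unit, tests_changed.
run_unit first appears in round 3.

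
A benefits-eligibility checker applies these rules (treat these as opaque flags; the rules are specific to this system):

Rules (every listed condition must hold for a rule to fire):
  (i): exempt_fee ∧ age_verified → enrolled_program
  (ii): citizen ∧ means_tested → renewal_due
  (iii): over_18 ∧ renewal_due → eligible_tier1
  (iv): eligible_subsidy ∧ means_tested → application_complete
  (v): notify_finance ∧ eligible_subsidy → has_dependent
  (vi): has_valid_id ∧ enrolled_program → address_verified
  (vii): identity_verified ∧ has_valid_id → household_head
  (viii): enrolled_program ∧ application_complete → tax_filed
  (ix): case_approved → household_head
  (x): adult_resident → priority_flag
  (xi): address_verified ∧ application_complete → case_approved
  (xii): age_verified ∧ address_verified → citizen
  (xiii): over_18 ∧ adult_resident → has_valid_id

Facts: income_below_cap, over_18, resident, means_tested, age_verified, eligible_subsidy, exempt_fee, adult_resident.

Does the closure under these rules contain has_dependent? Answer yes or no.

no

[1] (i) [exempt_fee ∧ age_verified → enrolled_program]; (iv) [eligible_subsidy ∧ means_tested → application_complete]; (x) [adult_resident → priority_flag]; (xiii) [over_18 ∧ adult_resident → has_valid_id]. ⇒ new: enrolled_program, application_complete, priority_flag, has_valid_id.
[2] (vi) [has_valid_id ∧ enrolled_program → address_verified]; (viii) [enrolled_program ∧ application_complete → tax_filed]. ⇒ new: address_verified, tax_filed.
[3] (xi) [address_verified ∧ application_complete → case_approved]; (xii) [age_verified ∧ address_verified → citizen]. ⇒ new: case_approved, citizen.
[4] (ii) [citizen ∧ means_tested → renewal_due]; (ix) [case_approved → household_head]. ⇒ new: renewal_due, household_head.
[5] (iii) [over_18 ∧ renewal_due → eligible_tier1]. ⇒ new: eligible_tier1.
Fixed point reached. has_dependent is concluded only by (v); (v) needs notify_finance (never derived).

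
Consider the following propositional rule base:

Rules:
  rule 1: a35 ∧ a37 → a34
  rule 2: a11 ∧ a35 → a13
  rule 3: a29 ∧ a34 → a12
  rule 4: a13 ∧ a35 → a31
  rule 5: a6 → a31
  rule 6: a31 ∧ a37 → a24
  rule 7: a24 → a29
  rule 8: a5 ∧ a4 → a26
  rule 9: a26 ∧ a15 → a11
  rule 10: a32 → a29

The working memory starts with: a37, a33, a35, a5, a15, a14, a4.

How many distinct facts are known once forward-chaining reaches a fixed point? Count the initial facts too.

Round 1 — rule 1, rule 8, derive a34, a26.
Round 2 — rule 9, derive a11.
Round 3 — rule 2, derive a13.
Round 4 — rule 4, derive a31.
Round 5 — rule 6, derive a24.
Round 6 — rule 7, derive a29.
Round 7 — rule 3, derive a12.
Closure: {a11, a12, a13, a14, a15, a24, a26, a29, a31, a33, a34, a35, a37, a4, a5} — 15 facts.

15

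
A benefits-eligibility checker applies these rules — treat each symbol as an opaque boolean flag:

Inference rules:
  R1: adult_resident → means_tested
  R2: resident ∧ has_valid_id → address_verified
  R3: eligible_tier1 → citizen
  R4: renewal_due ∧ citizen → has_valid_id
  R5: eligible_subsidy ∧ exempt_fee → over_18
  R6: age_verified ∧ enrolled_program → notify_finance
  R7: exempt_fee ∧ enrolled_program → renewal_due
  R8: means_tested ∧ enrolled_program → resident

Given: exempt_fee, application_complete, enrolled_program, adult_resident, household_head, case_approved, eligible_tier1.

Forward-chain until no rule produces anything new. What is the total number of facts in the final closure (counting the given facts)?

13

Round 1 — R1, R3, R7, derive means_tested, citizen, renewal_due.
Round 2 — R4, R8, derive has_valid_id, resident.
Round 3 — R2, derive address_verified.
Closure: {address_verified, adult_resident, application_complete, case_approved, citizen, eligible_tier1, enrolled_program, exempt_fee, has_valid_id, household_head, means_tested, renewal_due, resident} — 13 facts.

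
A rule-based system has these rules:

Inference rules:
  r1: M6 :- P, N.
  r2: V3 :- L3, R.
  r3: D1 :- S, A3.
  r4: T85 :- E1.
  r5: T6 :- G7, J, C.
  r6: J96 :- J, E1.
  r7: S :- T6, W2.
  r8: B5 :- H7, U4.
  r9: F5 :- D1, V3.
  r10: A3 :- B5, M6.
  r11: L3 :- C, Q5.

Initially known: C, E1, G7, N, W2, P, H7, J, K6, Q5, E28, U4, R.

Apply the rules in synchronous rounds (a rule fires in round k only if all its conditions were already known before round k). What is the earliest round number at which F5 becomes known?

4

Round 1: r1 [M6 :- P, N.]; r4 [T85 :- E1.]; r5 [T6 :- G7, J, C.]; r6 [J96 :- J, E1.]; r8 [B5 :- H7, U4.]; r11 [L3 :- C, Q5.]. Adds M6, T85, T6, J96, B5, L3.
Round 2: r2 [V3 :- L3, R.]; r7 [S :- T6, W2.]; r10 [A3 :- B5, M6.]. Adds V3, S, A3.
Round 3: r3 [D1 :- S, A3.]. Adds D1.
Round 4: r9 [F5 :- D1, V3.]. Adds F5.
F5 first appears in round 4.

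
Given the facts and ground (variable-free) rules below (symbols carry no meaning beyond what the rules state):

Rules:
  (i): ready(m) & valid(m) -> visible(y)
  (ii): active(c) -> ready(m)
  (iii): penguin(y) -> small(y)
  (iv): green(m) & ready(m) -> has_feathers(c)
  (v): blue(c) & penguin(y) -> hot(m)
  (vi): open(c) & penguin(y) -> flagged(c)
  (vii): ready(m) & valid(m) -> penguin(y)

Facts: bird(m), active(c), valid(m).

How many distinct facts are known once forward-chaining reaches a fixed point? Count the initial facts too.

Round 1: (ii) [active(c) -> ready(m)]. New: ready(m).
Round 2: (i) [ready(m) & valid(m) -> visible(y)]; (vii) [ready(m) & valid(m) -> penguin(y)]. New: visible(y), penguin(y).
Round 3: (iii) [penguin(y) -> small(y)]. New: small(y).
Closure: {active(c), bird(m), penguin(y), ready(m), small(y), valid(m), visible(y)} — 7 facts.

7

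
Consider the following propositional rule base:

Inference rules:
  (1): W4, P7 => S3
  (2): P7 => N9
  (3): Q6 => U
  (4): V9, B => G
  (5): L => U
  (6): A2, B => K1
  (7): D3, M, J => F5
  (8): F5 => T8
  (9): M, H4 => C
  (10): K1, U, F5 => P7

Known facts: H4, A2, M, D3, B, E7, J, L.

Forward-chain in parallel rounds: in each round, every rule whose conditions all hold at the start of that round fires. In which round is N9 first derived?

3

Round 1: (5) [L => U]; (6) [A2, B => K1]; (7) [D3, M, J => F5]; (9) [M, H4 => C]. Adds U, K1, F5, C.
Round 2: (8) [F5 => T8]; (10) [K1, U, F5 => P7]. Adds T8, P7.
Round 3: (2) [P7 => N9]. Adds N9.
N9 first appears in round 3.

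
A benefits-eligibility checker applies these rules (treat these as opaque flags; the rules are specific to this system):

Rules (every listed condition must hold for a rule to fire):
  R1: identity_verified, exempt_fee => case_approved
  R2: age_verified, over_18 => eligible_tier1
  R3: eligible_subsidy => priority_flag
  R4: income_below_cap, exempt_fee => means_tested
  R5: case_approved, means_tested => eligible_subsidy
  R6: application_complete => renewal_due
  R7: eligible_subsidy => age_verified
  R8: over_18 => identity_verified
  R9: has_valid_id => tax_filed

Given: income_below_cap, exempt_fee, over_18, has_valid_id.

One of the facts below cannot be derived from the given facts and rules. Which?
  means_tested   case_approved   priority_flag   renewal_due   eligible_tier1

[1] R4 [income_below_cap, exempt_fee => means_tested]; R8 [over_18 => identity_verified]; R9 [has_valid_id => tax_filed]. ⇒ new: means_tested, identity_verified, tax_filed.
[2] R1 [identity_verified, exempt_fee => case_approved]. ⇒ new: case_approved.
[3] R5 [case_approved, means_tested => eligible_subsidy]. ⇒ new: eligible_subsidy.
[4] R3 [eligible_subsidy => priority_flag]; R7 [eligible_subsidy => age_verified]. ⇒ new: priority_flag, age_verified.
[5] R2 [age_verified, over_18 => eligible_tier1]. ⇒ new: eligible_tier1.
Derived: priority_flag (round 4), case_approved (round 2), eligible_tier1 (round 5), means_tested (round 1). renewal_due never appears in any round.

renewal_due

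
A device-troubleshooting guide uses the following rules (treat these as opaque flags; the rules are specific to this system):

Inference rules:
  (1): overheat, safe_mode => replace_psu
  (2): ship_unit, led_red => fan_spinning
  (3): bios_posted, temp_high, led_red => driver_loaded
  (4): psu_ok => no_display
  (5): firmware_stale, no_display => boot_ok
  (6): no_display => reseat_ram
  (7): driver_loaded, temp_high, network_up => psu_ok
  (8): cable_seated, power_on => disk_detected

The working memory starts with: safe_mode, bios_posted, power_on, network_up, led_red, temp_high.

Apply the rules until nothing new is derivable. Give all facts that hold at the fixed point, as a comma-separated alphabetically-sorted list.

Round 1 — (3), derive driver_loaded.
Round 2 — (7), derive psu_ok.
Round 3 — (4), derive no_display.
Round 4 — (6), derive reseat_ram.

bios_posted, driver_loaded, led_red, network_up, no_display, power_on, psu_ok, reseat_ram, safe_mode, temp_high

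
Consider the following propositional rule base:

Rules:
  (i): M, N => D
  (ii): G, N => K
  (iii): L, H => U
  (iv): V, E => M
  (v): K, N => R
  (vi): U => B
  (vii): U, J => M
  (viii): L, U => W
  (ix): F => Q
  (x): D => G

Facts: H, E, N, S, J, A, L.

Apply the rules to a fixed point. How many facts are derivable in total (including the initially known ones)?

15

Round 1: (iii) [L, H => U]. Adds U.
Round 2: (vi) [U => B]; (vii) [U, J => M]; (viii) [L, U => W]. Adds B, M, W.
Round 3: (i) [M, N => D]. Adds D.
Round 4: (x) [D => G]. Adds G.
Round 5: (ii) [G, N => K]. Adds K.
Round 6: (v) [K, N => R]. Adds R.
Closure: {A, B, D, E, G, H, J, K, L, M, N, R, S, U, W} — 15 facts.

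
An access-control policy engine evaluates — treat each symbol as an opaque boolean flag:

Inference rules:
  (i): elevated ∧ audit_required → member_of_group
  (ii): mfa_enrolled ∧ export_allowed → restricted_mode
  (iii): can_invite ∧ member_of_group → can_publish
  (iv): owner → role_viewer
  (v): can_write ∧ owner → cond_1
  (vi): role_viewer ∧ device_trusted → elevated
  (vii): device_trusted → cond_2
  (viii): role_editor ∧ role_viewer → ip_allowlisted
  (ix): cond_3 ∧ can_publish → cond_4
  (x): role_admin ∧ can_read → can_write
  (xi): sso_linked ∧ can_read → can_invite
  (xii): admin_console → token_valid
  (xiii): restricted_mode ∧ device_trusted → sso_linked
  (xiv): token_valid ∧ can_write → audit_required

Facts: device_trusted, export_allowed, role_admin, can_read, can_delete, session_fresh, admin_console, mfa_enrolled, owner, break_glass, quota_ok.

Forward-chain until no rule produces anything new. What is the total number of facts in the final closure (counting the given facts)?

Round 1: (ii) [mfa_enrolled ∧ export_allowed → restricted_mode]; (iv) [owner → role_viewer]; (vii) [device_trusted → cond_2]; (x) [role_admin ∧ can_read → can_write]; (xii) [admin_console → token_valid]. New: restricted_mode, role_viewer, cond_2, can_write, token_valid.
Round 2: (v) [can_write ∧ owner → cond_1]; (vi) [role_viewer ∧ device_trusted → elevated]; (xiii) [restricted_mode ∧ device_trusted → sso_linked]; (xiv) [token_valid ∧ can_write → audit_required]. New: cond_1, elevated, sso_linked, audit_required.
Round 3: (i) [elevated ∧ audit_required → member_of_group]; (xi) [sso_linked ∧ can_read → can_invite]. New: member_of_group, can_invite.
Round 4: (iii) [can_invite ∧ member_of_group → can_publish]. New: can_publish.
Closure: {admin_console, audit_required, break_glass, can_delete, can_invite, can_publish, can_read, can_write, cond_1, cond_2, device_trusted, elevated, export_allowed, member_of_group, mfa_enrolled, owner, quota_ok, restricted_mode, role_admin, role_viewer, session_fresh, sso_linked, token_valid} — 23 facts.

23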